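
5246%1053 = 1034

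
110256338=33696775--76559563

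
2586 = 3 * 862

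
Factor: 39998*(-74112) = -1*2^8*3^1*7^1*193^1*2857^1 = -2964331776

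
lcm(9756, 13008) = 39024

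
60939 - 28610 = 32329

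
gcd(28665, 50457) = 3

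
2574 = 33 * 78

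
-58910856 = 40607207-99518063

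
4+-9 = -5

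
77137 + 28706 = 105843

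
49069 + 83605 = 132674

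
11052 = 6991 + 4061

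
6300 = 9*700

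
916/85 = 10 + 66/85 ≈ 10.78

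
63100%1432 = 92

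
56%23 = 10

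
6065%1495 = 85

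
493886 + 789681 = 1283567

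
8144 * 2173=17696912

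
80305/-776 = -103 - 377/776 ≈ -103.49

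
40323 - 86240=-45917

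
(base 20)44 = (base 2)1010100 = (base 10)84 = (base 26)36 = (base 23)3f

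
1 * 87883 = 87883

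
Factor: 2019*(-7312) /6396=-1*2^2*13^(-1)*41^(-1)*457^1*673^1=-1230244/533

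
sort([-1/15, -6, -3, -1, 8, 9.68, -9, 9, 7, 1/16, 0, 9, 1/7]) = [-9, -6, -3, -1, -1/15, 0, 1/16, 1/7, 7, 8, 9, 9, 9.68]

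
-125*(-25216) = 3152000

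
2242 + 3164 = 5406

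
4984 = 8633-3649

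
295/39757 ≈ 0.00742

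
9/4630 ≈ 0.00194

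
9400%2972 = 484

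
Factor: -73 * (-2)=2^1 * 73^1=146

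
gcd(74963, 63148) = 1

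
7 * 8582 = 60074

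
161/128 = 1+33/128 ≈ 1.26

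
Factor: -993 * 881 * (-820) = 2^2 * 3^1 * 5^1 * 41^1 * 331^1 * 881^1 = 717363060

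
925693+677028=1602721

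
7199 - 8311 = -1112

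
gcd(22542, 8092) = 578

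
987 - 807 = 180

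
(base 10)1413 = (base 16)585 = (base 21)346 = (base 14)72d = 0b10110000101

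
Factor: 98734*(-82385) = -1*2^1*5^1*16477^1*49367^1 = -8134200590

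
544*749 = 407456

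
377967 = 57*6631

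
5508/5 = 1101 + 3/5 = 1101.60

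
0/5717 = 0 = 0.00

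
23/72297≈0.000318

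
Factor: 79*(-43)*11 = -1*11^1*43^1*79^1 = -37367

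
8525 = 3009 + 5516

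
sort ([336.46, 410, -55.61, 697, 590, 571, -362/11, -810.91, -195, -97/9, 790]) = [-810.91, -195, -55.61, -362/11, -97/9, 336.46, 410, 571, 590, 697, 790]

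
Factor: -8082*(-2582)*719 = 2^2*3^2*449^1*719^1*1291^1 = 15003893556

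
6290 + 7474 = 13764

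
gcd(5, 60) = 5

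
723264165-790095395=-66831230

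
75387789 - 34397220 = 40990569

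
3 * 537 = 1611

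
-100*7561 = -756100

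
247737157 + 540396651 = 788133808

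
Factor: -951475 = -1 * 5^2 * 7^1 * 5437^1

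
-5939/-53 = 112 + 3/53 ≈ 112.06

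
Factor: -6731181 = -1 * 3^4 * 83101^1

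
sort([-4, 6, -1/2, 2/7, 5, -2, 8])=[-4, -2, -1/2, 2/7, 5, 6, 8]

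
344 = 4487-4143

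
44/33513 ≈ 0.00131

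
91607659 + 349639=91957298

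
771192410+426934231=1198126641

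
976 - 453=523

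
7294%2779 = 1736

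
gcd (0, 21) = 21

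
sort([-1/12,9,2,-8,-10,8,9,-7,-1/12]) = [-10,-8,-7,-1/12,-1/12,2,8,9,9]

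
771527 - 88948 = 682579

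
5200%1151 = 596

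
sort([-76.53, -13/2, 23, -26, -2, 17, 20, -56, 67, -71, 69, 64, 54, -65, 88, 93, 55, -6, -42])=[-76.53, -71, -65, -56, -42, -26, -13/2, -6, -2, 17, 20, 23, 54, 55, 64, 67, 69, 88, 93]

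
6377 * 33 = 210441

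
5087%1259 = 51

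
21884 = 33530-11646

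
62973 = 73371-10398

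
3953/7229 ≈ 0.547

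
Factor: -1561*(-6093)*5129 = 3^2*7^1*23^1*223^2*677^1 = 48782806317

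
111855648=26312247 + 85543401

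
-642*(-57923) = 37186566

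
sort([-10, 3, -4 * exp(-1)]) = [-10, -4 * exp(-1), 3]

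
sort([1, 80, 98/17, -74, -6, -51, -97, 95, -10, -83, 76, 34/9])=[-97, -83, -74, -51, -10, -6, 1, 34/9, 98/17, 76, 80, 95]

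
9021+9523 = 18544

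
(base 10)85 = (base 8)125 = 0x55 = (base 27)34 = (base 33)2j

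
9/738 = 1/82 ≈ 0.0122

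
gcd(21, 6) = 3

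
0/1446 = 0 = 0.00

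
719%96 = 47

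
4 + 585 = 589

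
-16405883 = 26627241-43033124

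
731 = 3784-3053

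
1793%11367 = 1793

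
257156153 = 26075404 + 231080749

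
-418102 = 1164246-1582348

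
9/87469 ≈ 0.000103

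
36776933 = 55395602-18618669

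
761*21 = 15981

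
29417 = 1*29417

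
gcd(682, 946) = 22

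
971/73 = 13 + 22/73 ≈ 13.30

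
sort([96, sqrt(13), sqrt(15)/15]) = [sqrt(15)/15, sqrt(13), 96]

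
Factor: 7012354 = 2^1*43^1*67^1*1217^1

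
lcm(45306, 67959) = 135918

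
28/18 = 1 + 5/9 ≈ 1.56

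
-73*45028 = -3287044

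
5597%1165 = 937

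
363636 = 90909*4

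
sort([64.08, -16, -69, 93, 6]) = [-69, -16, 6, 64.08, 93]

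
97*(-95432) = -9256904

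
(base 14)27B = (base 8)765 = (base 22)10H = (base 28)HP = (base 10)501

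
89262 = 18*4959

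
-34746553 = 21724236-56470789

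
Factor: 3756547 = 19^1 * 197713^1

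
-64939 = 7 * (-9277)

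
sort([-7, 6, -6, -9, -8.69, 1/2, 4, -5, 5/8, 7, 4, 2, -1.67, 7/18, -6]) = [-9, -8.69, -7, -6, -6, -5, -1.67, 7/18, 1/2, 5/8, 2, 4, 4, 6, 7]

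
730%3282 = 730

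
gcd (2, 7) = 1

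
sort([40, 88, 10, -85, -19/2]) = [-85, -19/2, 10, 40, 88]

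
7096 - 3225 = 3871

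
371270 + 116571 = 487841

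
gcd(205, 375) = 5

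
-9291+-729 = -10020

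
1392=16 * 87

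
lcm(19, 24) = 456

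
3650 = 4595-945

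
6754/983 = 6+856/983 ≈ 6.87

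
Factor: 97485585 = 3^1 * 5^1 * 6499039^1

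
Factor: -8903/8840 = -1*2^(-3)*5^(-1)*13^(-1)*17^(-1)*29^1*307^1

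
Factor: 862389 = 3^2*11^1*31^1*281^1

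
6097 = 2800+3297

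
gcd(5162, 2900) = 58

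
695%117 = 110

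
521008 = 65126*8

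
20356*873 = 17770788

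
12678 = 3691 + 8987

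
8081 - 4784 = 3297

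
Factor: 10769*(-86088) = -1*2^3*3^1*11^2*17^1*89^1*211^1 = -927081672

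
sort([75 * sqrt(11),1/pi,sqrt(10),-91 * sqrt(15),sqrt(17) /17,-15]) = [-91 * sqrt(15),-15,sqrt(17) /17,1/pi,sqrt(10),75 * sqrt(11)]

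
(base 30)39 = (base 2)1100011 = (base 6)243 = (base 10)99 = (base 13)78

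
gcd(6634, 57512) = 2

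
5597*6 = 33582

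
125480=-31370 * (-4)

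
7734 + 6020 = 13754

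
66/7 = 9+3/7 ≈ 9.43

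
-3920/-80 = 49 = 49.00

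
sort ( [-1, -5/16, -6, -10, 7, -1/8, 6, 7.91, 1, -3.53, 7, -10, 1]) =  [-10, -10, -6, -3.53, -1, -5/16, -1/8, 1, 1, 6, 7, 7, 7.91]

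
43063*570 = 24545910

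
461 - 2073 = -1612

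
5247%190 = 117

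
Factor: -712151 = -1 * 11^1 * 101^1 * 641^1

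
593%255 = 83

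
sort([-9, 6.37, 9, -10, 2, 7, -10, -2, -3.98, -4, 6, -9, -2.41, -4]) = [-10, -10, -9, -9, -4, -4, -3.98, -2.41, -2, 2, 6, 6.37, 7, 9]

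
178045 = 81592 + 96453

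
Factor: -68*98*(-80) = 2^7*5^1*7^2*17^1 = 533120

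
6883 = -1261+8144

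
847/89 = 9 + 46/89 ≈ 9.52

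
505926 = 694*729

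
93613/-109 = -858 - 91/109 ≈ -858.83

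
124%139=124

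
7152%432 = 240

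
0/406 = 0 = 0.00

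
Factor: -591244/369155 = -1 * 2^2 * 5^(-1) * 17^(-1) * 43^(-1) * 101^(-1) * 147811^1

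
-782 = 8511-9293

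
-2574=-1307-1267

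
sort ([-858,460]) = [-858,460]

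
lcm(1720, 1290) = 5160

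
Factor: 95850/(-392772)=-1*2^(-1)*3^2*5^2*461^(-1)=-225/922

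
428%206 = 16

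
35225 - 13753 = 21472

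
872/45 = 19 + 17/45 ≈ 19.38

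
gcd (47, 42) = 1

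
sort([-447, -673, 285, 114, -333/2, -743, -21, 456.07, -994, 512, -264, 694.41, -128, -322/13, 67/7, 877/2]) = [-994, -743, -673, -447, -264, -333/2, -128, -322/13, -21, 67/7, 114, 285, 877/2, 456.07, 512, 694.41]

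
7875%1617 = 1407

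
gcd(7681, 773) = 1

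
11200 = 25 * 448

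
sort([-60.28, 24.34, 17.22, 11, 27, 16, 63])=[-60.28, 11, 16, 17.22, 24.34, 27, 63]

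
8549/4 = 2137 + 1/4 = 2137.25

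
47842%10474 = 5946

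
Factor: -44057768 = -1*2^3*229^1*24049^1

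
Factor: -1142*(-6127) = 2^1*11^1*557^1*571^1 = 6997034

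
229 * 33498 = 7671042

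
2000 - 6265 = -4265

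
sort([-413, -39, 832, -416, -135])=[-416, -413, -135, -39, 832]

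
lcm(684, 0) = 0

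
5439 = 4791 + 648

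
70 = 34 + 36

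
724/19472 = 181/4868≈0.0372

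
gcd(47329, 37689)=1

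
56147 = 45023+11124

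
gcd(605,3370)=5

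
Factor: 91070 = 2^1*5^1*7^1*1301^1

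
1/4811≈0.000208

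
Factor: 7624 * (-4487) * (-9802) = 2^4 * 7^1 * 13^2 * 29^1 * 641^1 * 953^1 = 335315520176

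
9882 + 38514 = 48396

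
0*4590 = 0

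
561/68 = 8 + 1/4 = 8.25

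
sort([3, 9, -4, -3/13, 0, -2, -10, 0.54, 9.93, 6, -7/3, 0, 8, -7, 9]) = [-10, -7, -4, -7/3, -2, -3/13, 0, 0, 0.54, 3, 6, 8, 9, 9, 9.93]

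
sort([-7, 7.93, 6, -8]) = [-8, -7, 6, 7.93]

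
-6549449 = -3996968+-2552481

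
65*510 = 33150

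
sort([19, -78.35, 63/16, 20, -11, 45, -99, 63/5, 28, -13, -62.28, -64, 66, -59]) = [-99, -78.35, -64, -62.28, -59, -13, -11, 63/16, 63/5, 19, 20, 28, 45, 66]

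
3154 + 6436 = 9590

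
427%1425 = 427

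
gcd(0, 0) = 0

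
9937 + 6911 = 16848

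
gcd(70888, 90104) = 8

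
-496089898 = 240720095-736809993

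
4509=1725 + 2784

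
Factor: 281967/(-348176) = -1 * 2^(-4) * 3^1 * 7^1 * 29^1 * 47^(-1) = -609/752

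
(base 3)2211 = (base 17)48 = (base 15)51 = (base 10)76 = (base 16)4c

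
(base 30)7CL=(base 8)15031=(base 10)6681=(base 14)2613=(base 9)10143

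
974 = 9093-8119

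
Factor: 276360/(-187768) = -1*3^1*5^1*47^1*479^(-1) = -705/479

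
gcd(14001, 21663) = 3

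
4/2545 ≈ 0.00157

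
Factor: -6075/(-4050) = 2^(-1)*3^1 = 3/2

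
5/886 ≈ 0.00564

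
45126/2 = 22563 = 22563.00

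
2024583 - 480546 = 1544037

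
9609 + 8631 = 18240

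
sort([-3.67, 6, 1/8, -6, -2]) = [-6, -3.67, -2, 1/8, 6]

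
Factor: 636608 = 2^6*7^3*29^1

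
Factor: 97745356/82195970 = 2^1*5^(-1)*31^1*53^1*107^1*139^1*8219597^(-1) = 48872678/41097985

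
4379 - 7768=-3389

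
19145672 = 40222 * 476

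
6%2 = 0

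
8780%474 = 248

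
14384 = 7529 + 6855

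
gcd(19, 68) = 1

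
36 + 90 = 126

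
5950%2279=1392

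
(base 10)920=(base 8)1630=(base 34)r2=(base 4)32120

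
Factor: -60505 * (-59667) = 3^1 * 5^1 * 12101^1 * 19889^1 = 3610151835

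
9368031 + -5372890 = 3995141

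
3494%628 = 354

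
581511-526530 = 54981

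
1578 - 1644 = -66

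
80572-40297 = 40275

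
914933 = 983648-68715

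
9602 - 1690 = 7912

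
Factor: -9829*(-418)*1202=2^2*11^1*19^1*601^1*9829^1=4938443444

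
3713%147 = 38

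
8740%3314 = 2112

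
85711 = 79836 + 5875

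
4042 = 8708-4666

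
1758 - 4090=-2332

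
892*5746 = 5125432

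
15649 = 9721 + 5928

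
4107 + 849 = 4956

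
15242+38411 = 53653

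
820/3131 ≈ 0.262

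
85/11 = 7 + 8/11 ≈ 7.73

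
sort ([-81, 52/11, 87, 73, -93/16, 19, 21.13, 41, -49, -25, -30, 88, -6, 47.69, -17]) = [-81, -49, -30, -25, -17, -6, -93/16, 52/11, 19, 21.13, 41, 47.69, 73, 87, 88]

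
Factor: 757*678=2^1*3^1*113^1*757^1=513246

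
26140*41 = 1071740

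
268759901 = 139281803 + 129478098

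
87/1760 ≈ 0.0494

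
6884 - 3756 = 3128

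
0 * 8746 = 0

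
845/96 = 8+77/96 ≈ 8.80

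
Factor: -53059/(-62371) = 547^1*643^(-1) = 547/643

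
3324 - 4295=-971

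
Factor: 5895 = 3^2*5^1*131^1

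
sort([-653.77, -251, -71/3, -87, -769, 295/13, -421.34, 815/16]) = [-769, -653.77, -421.34, -251, -87, -71/3, 295/13, 815/16]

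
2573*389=1000897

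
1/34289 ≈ 0.0000292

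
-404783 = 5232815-5637598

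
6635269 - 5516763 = 1118506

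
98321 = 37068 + 61253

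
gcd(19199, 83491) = 1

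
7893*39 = 307827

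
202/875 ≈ 0.231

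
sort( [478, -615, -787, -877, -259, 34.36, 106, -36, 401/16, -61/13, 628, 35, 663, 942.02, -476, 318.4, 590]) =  [-877, -787, -615, -476, -259, -36, -61/13, 401/16, 34.36, 35, 106, 318.4, 478, 590, 628, 663, 942.02]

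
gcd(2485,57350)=5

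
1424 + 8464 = 9888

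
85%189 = 85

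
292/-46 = -146/23 ≈ -6.35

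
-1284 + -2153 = -3437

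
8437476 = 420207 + 8017269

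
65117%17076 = 13889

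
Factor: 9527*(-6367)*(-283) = 7^1*283^1*1361^1*6367^1 = 17166329747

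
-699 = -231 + -468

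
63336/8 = 7917 = 7917.00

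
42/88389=2/4209 ≈ 0.000475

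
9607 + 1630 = 11237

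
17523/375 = 46 + 91/125 ≈ 46.73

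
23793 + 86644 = 110437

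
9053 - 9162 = -109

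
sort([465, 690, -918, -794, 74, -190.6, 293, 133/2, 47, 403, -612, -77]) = [-918, -794, -612, -190.6, -77, 47, 133/2, 74, 293, 403, 465, 690]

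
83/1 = 83 = 83.00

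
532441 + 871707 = 1404148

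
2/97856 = 1/48928 ≈ 0.0000204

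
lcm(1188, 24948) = 24948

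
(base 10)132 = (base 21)66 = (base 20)6c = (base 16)84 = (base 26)52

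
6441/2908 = 2 + 625/2908 ≈ 2.21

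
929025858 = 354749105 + 574276753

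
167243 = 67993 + 99250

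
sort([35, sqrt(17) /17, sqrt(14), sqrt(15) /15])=[sqrt(17) /17, sqrt(15) /15, sqrt(14), 35]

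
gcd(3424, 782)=2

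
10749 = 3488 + 7261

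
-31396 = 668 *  (-47) 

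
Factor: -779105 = -1 * 5^1 * 155821^1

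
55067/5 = 11013 + 2/5 = 11013.40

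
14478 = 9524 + 4954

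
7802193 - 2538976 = 5263217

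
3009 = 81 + 2928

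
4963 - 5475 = -512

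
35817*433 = 15508761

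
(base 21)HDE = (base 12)4608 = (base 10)7784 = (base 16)1E68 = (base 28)9Q0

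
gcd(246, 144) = 6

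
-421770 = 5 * (-84354)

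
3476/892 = 3 + 200/223≈3.90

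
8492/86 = 98 + 32/43 ≈ 98.74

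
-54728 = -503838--449110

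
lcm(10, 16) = 80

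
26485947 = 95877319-69391372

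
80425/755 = 16085/151 ≈ 106.52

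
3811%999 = 814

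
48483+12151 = 60634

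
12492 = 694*18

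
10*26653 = 266530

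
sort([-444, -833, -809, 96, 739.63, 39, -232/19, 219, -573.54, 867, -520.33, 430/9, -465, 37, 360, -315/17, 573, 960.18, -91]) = [-833, -809, -573.54, -520.33, -465, -444, -91, -315/17, -232/19, 37, 39, 430/9, 96, 219, 360, 573, 739.63, 867, 960.18]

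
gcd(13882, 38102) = 2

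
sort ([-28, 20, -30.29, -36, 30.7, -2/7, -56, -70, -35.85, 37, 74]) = [-70, -56, -36, -35.85, -30.29, -28, -2/7, 20, 30.7, 37, 74]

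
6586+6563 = 13149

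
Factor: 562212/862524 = 7^1*13^ (-1)*19^ (-1)*23^1 = 161/247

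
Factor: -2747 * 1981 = -1 * 7^1 * 41^1 * 67^1 * 283^1 = -5441807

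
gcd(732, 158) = 2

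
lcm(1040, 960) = 12480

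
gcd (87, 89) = 1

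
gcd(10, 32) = 2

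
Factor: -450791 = -1*11^1*107^1*383^1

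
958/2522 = 479/1261 ≈ 0.380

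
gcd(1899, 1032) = 3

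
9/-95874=-3/31958 ≈ -0.0000939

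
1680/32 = 105/2 = 52.50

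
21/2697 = 7/899 ≈ 0.00779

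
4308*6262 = 26976696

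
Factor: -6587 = -1*7^1*941^1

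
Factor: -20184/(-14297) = 2^3 * 3^1 * 17^(-1) = 24/17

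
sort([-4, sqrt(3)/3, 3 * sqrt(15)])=[-4, sqrt(3)/3, 3 * sqrt(15)]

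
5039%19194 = 5039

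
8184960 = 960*8526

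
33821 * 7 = 236747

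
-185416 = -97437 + -87979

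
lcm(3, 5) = 15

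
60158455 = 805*74731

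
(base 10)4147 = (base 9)5617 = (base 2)1000000110011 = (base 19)b95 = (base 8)10063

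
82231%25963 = 4342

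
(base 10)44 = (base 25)1j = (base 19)26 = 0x2c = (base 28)1g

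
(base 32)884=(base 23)fmb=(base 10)8452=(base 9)12531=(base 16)2104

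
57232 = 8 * 7154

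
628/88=157/22 ≈ 7.14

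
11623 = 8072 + 3551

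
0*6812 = 0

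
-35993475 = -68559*525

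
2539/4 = 634 + 3/4 = 634.75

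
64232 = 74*868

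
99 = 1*99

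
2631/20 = 131 + 11/20 = 131.55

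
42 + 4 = 46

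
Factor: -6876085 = -1*5^1*983^1*1399^1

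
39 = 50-11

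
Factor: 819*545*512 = 2^9*3^2*5^1*7^1*13^1*109^1 = 228533760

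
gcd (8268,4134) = 4134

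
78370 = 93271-14901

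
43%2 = 1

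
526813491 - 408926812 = 117886679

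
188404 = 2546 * 74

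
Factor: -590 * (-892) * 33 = 2^3 * 3^1 * 5^1 * 11^1 * 59^1 * 223^1 = 17367240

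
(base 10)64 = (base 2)1000000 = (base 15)44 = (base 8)100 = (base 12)54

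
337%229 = 108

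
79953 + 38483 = 118436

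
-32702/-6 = 5450 + 1/3 ≈ 5450.33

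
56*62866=3520496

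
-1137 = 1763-2900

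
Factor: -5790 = -1*2^1*3^1*5^1*193^1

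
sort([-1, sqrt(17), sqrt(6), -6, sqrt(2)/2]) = [-6, -1, sqrt(2)/2, sqrt(6), sqrt(17)]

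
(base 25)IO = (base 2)111011010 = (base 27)HF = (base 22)LC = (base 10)474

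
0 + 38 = 38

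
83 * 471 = 39093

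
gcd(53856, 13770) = 306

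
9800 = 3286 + 6514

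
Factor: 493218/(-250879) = -1 * 2^1 * 3^2 * 11^1 * 29^(-1) * 41^(-1) * 47^1 * 53^1 * 211^(-1)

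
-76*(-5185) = 394060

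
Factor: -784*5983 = -1*2^4*7^2*31^1*193^1 = -4690672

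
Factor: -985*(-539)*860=2^2*5^2*7^2*11^1*43^1*197^1=456586900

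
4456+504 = 4960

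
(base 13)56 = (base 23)32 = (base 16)47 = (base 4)1013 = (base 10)71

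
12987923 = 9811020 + 3176903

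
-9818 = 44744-54562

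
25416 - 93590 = -68174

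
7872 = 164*48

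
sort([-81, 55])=[-81, 55]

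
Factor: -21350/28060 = -1*2^(-1)*5^1*7^1*23^(-1) = -35/46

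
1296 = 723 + 573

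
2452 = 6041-3589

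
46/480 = 23/240 ≈ 0.0958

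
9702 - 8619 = 1083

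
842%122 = 110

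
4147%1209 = 520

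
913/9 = 101 + 4/9 ≈ 101.44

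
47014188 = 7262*6474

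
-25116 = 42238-67354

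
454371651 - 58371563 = 396000088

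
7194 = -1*(-7194)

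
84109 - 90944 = -6835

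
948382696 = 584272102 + 364110594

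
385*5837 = 2247245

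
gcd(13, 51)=1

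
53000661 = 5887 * 9003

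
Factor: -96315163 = -1 * 7^1 * 13759309^1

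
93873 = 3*31291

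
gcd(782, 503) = 1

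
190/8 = 95/4 = 23.75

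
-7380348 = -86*85818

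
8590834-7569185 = 1021649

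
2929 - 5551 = -2622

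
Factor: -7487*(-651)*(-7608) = -1*2^3*3^2*7^1*31^1*317^1*7487^1 = -37081673496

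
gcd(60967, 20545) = 1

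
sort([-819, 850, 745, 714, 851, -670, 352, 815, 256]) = [-819, -670, 256, 352, 714, 745, 815, 850, 851]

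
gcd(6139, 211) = 1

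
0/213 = 0 = 0.00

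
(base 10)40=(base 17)26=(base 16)28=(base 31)19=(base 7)55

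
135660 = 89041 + 46619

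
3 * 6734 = 20202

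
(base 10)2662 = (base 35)262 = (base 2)101001100110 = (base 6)20154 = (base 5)41122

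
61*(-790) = -48190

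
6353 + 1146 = 7499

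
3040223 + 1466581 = 4506804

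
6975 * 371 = 2587725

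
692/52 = 13 + 4/13 ≈ 13.31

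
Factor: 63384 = 2^3*3^1*19^1*139^1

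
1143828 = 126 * 9078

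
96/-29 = -3 - 9/29 ≈ -3.31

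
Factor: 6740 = 2^2 * 5^1 * 337^1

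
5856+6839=12695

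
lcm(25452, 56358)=789012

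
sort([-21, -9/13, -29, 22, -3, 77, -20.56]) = [-29, -21, -20.56, -3, -9/13, 22, 77]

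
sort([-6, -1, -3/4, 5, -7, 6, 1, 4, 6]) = [-7, -6, -1, -3/4, 1, 4, 5, 6, 6]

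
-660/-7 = 94+2/7 ≈ 94.29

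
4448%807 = 413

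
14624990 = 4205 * 3478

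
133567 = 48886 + 84681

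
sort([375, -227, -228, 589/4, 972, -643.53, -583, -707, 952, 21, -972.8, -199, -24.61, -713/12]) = [-972.8, -707, -643.53, -583, -228, -227, -199, -713/12, -24.61, 21, 589/4, 375, 952, 972]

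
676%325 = 26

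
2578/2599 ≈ 0.992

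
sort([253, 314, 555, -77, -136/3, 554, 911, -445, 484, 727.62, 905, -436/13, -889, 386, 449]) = [-889, -445, -77, -136/3, -436/13, 253, 314, 386, 449, 484, 554, 555, 727.62, 905, 911]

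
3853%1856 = 141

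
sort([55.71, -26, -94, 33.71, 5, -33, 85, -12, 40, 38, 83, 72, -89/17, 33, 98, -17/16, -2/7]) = [-94, -33, -26, -12, -89/17, -17/16, -2/7, 5, 33, 33.71, 38, 40, 55.71, 72, 83, 85, 98]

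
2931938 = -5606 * (-523)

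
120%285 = 120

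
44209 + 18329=62538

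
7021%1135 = 211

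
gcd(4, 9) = 1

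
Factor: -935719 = -1*935719^1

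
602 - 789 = -187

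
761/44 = 17 + 13/44 ≈ 17.30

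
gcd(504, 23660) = 28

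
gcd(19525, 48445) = 5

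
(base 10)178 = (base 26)6m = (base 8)262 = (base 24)7a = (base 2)10110010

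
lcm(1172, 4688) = 4688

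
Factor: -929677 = -1 * 7^2 * 18973^1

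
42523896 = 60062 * 708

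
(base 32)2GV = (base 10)2591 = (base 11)1A46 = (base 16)A1F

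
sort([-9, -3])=[-9, -3]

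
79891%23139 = 10474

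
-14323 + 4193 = -10130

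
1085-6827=-5742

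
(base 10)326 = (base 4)11012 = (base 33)9t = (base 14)194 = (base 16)146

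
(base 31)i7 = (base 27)kp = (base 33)h4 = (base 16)235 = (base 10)565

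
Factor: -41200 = -1*2^4*5^2*103^1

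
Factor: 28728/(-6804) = -1 * 2^1 * 3^(-2) * 19^1 = -38/9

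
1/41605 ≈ 0.0000240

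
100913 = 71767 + 29146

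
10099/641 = 15 + 484/641≈15.76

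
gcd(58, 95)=1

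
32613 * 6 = 195678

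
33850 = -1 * (-33850)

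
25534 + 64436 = 89970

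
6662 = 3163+3499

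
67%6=1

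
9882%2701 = 1779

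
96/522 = 16/87≈0.184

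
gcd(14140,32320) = 2020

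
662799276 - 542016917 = 120782359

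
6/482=3/241 ≈ 0.0124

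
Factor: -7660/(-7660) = 1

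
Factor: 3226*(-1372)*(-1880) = 2^6*5^1*7^3*47^1*1613^1 = 8321015360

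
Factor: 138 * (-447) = -1 * 2^1 * 3^2 * 23^1 * 149^1 = -61686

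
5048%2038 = 972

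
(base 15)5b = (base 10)86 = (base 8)126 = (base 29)2s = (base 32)2m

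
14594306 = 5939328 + 8654978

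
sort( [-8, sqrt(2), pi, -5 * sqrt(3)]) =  [-5 * sqrt(3), -8, sqrt(2), pi]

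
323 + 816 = 1139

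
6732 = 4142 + 2590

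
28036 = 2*14018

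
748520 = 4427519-3678999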